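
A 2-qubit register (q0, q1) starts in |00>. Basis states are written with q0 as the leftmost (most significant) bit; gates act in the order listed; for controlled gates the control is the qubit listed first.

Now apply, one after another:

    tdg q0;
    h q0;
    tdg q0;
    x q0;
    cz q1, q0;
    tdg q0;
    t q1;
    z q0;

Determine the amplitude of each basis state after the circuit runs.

The final amplitudes are -sqrt(2)*exp(3*I*pi/4)/2 on |00>, 0 on |01>, sqrt(2)*exp(3*I*pi/4)/2 on |10>, 0 on |11>.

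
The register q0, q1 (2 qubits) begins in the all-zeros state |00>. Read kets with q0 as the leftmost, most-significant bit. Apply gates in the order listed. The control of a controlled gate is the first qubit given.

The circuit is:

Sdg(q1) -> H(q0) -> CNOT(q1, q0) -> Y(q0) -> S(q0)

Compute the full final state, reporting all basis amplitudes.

The resulting statevector has amplitude -sqrt(2)*I/2 on |00>, 0 on |01>, -sqrt(2)/2 on |10>, 0 on |11>.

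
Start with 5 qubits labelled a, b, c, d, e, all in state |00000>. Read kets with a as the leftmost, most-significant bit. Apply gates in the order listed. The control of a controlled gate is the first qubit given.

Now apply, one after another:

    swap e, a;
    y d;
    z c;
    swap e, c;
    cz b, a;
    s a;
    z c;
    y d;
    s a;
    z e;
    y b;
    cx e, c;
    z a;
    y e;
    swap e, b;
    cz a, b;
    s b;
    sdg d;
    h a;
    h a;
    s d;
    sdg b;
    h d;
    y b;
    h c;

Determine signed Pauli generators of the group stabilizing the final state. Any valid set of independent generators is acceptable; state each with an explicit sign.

The final state is stabilized by the group generated by +IIXII, +IIIXI, +ZIIII, +IZIII, -IIIIZ; other independent generating sets are equally valid. Key observation: the block from step 17 through step 22 cancels to the identity and can be dropped.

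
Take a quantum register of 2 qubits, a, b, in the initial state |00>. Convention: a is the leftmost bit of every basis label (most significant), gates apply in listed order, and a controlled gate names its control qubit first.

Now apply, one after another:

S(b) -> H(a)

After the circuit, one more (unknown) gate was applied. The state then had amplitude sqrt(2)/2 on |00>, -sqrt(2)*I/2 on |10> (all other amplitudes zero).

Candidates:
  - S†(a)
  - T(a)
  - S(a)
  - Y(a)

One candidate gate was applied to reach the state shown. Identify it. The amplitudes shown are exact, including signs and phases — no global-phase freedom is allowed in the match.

The applied gate was S†(a).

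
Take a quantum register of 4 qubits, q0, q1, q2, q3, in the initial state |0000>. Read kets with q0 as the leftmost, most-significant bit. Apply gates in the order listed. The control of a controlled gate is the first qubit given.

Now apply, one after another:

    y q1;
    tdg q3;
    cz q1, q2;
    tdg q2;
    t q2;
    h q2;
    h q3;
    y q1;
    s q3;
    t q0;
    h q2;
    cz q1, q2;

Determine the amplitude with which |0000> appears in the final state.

The amplitude on |0000> is sqrt(2)/2.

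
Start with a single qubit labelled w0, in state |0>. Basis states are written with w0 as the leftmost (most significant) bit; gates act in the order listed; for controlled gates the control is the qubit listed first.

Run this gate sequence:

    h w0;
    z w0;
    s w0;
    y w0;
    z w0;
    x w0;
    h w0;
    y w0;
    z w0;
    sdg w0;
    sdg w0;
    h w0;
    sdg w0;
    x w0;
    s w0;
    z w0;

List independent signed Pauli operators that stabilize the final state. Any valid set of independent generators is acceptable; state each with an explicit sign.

The final state is stabilized by the group generated by +Y; other independent generating sets are equally valid.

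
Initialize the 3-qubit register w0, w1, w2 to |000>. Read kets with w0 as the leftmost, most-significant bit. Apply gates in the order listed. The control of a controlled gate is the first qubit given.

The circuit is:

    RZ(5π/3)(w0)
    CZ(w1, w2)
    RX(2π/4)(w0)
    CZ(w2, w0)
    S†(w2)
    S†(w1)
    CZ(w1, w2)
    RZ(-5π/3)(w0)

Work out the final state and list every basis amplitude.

The resulting statevector has amplitude sqrt(2)/2 on |000>, -sqrt(2)*exp(5*I*pi/6)/2 on |100>, and 0 on every other basis state.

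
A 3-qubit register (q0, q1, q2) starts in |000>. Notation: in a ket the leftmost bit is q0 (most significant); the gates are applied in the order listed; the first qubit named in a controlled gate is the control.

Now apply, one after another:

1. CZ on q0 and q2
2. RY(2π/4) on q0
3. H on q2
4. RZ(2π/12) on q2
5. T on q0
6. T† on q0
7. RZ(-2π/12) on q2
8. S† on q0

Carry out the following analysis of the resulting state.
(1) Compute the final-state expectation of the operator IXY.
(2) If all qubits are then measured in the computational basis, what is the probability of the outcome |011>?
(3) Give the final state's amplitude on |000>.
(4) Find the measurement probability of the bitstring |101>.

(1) The expectation value of IXY is 0.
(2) The probability of measuring |011> is 0.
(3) |000> carries amplitude 1/2 in the final state.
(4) A full measurement returns |101> with probability 1/4.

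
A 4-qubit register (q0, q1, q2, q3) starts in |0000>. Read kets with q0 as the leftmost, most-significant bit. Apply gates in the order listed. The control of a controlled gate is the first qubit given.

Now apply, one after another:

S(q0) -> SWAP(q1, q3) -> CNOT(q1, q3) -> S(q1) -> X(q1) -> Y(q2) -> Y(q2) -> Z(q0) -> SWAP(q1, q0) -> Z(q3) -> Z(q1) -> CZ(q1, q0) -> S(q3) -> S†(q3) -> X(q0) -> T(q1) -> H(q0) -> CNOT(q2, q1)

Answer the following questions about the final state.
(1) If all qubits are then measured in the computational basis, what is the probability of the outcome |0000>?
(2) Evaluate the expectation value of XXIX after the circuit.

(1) A full measurement returns |0000> with probability 1/2.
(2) In the final state, XXIX has expectation 0.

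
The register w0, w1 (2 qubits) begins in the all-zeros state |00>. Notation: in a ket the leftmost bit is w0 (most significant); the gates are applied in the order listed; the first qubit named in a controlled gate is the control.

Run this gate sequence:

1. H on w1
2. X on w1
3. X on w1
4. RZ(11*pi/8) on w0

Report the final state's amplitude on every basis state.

The resulting statevector has amplitude -sqrt(2)*exp(5*I*pi/16)/2 on |00>, -sqrt(2)*exp(5*I*pi/16)/2 on |01>, 0 on |10>, 0 on |11>. Key observation: gates 2-3 undo each other exactly, leaving only the rest of the circuit to track.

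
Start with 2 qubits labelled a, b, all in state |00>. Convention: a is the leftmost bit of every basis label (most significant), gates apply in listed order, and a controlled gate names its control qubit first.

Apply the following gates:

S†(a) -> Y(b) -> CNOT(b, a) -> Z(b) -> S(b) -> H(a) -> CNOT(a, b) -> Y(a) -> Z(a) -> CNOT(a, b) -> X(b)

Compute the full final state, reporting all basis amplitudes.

The resulting statevector has amplitude 0 on |00>, sqrt(2)*I/2 on |01>, 0 on |10>, -sqrt(2)*I/2 on |11>.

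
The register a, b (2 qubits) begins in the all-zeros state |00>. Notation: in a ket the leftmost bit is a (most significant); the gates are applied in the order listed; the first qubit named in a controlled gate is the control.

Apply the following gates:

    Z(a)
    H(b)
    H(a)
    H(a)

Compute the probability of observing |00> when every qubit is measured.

A full measurement returns |00> with probability 1/2. Key observation: steps 3-4 multiply out to the identity, so the circuit reduces to the remaining gates.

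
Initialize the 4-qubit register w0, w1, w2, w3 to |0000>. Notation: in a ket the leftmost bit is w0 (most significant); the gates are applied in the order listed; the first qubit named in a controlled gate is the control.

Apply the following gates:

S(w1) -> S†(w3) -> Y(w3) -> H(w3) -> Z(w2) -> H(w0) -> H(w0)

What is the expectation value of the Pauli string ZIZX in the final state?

In the final state, ZIZX has expectation -1.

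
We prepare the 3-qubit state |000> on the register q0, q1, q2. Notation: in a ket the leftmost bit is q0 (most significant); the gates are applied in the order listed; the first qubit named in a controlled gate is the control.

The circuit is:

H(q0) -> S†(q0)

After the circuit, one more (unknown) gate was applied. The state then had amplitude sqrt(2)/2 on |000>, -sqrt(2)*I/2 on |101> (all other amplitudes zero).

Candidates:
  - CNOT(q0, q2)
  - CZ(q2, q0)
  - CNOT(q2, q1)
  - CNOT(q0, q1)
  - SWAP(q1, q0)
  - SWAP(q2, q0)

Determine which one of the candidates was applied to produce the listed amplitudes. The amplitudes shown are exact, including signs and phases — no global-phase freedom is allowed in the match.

The applied gate was CNOT(q0, q2).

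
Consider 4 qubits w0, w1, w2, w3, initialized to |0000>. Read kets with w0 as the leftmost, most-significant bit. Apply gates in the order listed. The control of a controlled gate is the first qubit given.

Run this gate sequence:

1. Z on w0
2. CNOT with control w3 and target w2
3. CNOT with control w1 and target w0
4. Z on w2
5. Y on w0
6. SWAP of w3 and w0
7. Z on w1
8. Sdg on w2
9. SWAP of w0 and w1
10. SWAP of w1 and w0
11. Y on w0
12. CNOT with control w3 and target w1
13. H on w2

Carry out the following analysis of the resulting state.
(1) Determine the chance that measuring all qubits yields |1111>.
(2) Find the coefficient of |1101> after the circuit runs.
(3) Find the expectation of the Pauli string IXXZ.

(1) A full measurement returns |1111> with probability 1/2.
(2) The amplitude on |1101> is -sqrt(2)/2.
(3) The observable IXXZ averages to 0.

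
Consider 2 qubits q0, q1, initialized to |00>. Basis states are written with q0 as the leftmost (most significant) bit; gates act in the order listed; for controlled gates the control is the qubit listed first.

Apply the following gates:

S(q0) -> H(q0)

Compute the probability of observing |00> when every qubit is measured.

Outcome |00> occurs with probability 1/2.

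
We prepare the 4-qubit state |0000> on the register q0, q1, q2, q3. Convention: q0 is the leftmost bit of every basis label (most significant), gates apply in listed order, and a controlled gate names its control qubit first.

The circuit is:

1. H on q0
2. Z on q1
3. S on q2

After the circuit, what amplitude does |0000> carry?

|0000> carries amplitude sqrt(2)/2 in the final state.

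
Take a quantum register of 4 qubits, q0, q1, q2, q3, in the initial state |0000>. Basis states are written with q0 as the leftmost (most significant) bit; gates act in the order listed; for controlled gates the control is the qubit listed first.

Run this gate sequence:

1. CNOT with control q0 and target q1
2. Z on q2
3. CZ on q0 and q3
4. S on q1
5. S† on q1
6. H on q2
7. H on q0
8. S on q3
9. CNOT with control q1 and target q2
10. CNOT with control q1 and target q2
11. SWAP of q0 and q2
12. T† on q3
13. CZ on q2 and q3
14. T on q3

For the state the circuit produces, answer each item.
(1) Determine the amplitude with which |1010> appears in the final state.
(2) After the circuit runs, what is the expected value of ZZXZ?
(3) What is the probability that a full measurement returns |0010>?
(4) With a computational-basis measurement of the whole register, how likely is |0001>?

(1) The final state's coefficient on |1010> equals 1/2. Key observation: the block from step 9 through step 10 cancels to the identity and can be dropped.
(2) In the final state, ZZXZ has expectation 0.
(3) The probability of measuring |0010> is 1/4.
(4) A full measurement returns |0001> with probability 0.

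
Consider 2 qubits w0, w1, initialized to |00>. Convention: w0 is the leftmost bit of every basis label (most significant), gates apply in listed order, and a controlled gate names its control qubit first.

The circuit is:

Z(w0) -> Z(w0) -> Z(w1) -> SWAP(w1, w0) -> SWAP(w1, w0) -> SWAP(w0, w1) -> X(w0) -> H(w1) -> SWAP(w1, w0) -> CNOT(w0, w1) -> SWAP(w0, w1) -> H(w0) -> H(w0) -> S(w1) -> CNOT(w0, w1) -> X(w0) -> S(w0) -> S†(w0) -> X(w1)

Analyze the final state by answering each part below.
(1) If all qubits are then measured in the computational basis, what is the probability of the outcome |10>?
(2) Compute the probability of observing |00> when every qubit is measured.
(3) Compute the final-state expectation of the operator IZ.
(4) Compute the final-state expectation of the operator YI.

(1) Outcome |10> occurs with probability 1/2.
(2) The probability of measuring |00> is 1/2.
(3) The observable IZ averages to 1.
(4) The expectation value of YI is 1.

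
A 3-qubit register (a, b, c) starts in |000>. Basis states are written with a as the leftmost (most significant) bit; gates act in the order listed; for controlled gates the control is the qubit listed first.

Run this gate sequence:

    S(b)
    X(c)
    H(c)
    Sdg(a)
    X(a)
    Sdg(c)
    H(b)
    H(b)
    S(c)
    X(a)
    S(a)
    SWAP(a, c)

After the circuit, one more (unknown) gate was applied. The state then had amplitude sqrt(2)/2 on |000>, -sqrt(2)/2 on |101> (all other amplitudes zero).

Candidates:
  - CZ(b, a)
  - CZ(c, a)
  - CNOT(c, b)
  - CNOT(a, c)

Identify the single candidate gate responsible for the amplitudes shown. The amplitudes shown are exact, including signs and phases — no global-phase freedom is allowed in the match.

The applied gate was CNOT(a, c).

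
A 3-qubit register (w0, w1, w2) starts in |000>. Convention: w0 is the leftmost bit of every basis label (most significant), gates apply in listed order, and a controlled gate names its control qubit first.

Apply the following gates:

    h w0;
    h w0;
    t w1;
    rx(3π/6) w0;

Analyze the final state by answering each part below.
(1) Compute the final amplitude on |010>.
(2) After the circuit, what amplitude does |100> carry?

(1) |010> carries amplitude 0 in the final state. Key observation: steps 1-2 multiply out to the identity, so the circuit reduces to the remaining gates.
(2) The amplitude on |100> is -sqrt(2)*I/2.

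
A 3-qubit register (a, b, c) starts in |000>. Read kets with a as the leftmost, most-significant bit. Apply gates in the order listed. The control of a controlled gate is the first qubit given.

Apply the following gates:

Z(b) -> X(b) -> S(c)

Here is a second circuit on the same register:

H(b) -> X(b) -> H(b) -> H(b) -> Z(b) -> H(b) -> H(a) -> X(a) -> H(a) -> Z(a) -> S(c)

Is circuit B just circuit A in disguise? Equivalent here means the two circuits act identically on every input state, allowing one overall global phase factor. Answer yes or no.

Yes: on every input state the two circuits agree up to one overall phase factor.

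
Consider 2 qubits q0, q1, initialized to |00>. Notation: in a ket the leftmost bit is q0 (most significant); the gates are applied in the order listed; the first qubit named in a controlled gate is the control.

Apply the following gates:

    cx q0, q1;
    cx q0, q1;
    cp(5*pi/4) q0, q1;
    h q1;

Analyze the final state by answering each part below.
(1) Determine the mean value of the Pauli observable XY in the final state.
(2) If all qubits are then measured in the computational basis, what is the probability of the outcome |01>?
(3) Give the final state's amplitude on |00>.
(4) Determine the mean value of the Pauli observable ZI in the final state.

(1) The observable XY averages to 0. Key observation: the block from step 1 through step 2 cancels to the identity and can be dropped.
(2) A full measurement returns |01> with probability 1/2.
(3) |00> carries amplitude sqrt(2)/2 in the final state.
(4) In the final state, ZI has expectation 1.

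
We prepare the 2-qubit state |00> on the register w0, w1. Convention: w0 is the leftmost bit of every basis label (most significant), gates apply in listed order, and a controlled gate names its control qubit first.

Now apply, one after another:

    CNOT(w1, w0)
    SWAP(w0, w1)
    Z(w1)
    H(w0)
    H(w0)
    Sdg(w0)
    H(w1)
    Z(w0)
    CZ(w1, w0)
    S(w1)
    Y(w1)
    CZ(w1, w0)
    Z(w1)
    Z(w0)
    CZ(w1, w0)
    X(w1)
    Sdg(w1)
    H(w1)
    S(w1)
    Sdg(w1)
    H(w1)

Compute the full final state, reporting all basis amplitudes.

The final amplitudes are -sqrt(2)*I/2 on |00>, -sqrt(2)*I/2 on |01>, 0 on |10>, 0 on |11>. Key observation: steps 18-21 multiply out to the identity, so the circuit reduces to the remaining gates.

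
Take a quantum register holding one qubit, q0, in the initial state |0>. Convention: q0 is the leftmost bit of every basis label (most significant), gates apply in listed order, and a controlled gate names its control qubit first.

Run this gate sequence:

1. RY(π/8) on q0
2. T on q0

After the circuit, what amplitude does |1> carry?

The amplitude on |1> is exp(I*pi/4)*sin(pi/16).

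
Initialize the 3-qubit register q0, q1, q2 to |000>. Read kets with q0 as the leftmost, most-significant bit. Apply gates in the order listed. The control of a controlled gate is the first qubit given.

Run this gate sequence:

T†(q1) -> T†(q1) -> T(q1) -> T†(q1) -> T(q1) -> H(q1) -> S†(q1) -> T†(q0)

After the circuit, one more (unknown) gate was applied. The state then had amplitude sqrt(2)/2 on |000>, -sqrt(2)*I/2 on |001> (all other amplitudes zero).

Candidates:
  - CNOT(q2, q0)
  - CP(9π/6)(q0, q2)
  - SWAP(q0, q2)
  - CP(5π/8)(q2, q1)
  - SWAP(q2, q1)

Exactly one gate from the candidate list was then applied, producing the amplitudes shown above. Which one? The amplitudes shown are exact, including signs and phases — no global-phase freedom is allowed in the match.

It was SWAP(q2, q1) that produced the state shown. Key observation: the block from step 2 through step 5 cancels to the identity and can be dropped.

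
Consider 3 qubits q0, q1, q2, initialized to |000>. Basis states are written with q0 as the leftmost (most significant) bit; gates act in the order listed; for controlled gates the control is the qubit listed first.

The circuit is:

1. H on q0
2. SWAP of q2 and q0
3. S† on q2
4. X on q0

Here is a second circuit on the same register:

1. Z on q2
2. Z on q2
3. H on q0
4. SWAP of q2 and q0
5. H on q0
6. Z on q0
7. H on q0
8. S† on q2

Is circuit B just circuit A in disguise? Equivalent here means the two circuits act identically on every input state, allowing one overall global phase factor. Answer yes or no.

Yes — the two circuits implement the same unitary up to a global phase.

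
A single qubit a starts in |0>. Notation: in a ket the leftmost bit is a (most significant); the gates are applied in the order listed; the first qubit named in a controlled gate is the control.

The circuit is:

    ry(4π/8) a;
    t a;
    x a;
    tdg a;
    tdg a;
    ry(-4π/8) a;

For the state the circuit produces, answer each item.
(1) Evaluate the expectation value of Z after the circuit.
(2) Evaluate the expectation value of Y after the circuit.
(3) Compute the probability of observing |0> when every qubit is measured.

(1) In the final state, Z has expectation -sqrt(2)/2.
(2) The observable Y averages to -sqrt(2)/2.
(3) The probability of measuring |0> is 1/2 - sqrt(2)/4.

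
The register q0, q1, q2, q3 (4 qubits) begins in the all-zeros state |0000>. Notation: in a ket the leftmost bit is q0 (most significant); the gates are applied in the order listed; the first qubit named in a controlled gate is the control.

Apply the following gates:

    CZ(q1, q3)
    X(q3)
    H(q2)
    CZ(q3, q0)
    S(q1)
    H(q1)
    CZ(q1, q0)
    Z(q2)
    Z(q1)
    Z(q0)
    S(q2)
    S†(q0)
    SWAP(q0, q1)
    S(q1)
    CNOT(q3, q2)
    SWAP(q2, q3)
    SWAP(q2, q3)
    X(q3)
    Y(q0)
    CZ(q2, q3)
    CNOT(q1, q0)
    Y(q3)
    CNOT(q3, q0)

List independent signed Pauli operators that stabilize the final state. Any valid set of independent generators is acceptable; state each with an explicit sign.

The final state is stabilized by the group generated by +XIII, +IIYI, +IZII, -IIIZ; other independent generating sets are equally valid. Key observation: the block from step 16 through step 17 cancels to the identity and can be dropped.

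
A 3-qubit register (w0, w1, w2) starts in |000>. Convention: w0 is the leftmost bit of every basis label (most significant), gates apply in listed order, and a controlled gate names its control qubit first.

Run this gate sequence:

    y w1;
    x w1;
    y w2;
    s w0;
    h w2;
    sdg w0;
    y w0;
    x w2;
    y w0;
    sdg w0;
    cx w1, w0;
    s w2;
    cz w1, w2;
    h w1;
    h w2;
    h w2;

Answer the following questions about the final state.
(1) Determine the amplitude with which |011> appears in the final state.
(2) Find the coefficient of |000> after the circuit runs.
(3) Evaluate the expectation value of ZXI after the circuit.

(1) |011> carries amplitude -I/2 in the final state.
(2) |000> carries amplitude 1/2 in the final state.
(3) The expectation value of ZXI is 1.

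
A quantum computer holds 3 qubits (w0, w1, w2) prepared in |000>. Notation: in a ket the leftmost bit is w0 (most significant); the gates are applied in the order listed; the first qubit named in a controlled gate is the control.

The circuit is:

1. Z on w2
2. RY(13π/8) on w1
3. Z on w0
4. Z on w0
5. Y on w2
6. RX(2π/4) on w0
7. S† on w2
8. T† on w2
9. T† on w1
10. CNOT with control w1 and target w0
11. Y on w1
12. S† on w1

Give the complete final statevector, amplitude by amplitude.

The resulting statevector has amplitude 0 on |000>, sqrt(2)*I*sin(3*pi/16)/2 on |001>, 0 on |010>, sqrt(2)*exp(3*I*pi/4)*cos(3*pi/16)/2 on |011>, 0 on |100>, -sqrt(2)*sin(3*pi/16)/2 on |101>, 0 on |110>, sqrt(2)*exp(I*pi/4)*cos(3*pi/16)/2 on |111>.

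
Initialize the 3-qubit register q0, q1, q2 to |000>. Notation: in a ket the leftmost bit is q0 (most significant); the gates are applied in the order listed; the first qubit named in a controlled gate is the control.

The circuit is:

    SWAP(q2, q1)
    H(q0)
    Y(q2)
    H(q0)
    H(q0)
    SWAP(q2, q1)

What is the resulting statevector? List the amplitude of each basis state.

The resulting statevector has amplitude sqrt(2)*I/2 on |010>, sqrt(2)*I/2 on |110>, and 0 on every other basis state.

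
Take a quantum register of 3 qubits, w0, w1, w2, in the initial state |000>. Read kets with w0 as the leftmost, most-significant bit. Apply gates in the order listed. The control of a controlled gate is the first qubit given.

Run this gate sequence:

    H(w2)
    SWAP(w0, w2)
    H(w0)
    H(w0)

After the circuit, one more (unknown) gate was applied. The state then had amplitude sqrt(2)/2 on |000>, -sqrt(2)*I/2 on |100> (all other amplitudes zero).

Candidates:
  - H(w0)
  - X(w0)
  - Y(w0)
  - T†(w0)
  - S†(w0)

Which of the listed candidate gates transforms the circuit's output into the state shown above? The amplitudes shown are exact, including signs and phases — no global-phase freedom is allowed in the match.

It was S†(w0) that produced the state shown. Key observation: gates 3-4 undo each other exactly, leaving only the rest of the circuit to track.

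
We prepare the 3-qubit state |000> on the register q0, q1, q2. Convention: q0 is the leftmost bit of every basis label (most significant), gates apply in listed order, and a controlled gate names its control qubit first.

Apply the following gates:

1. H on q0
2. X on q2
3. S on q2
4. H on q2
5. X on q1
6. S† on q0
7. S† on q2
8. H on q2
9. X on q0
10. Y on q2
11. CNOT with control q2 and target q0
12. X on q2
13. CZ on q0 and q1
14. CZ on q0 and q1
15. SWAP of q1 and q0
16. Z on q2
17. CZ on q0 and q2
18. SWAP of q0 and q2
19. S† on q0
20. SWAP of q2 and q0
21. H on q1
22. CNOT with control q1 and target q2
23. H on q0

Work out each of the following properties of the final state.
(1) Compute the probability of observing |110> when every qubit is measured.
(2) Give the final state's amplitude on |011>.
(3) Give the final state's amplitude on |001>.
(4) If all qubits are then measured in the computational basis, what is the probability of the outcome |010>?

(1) A full measurement returns |110> with probability 1/8. Key observation: gates 13-14 undo each other exactly, leaving only the rest of the circuit to track.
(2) |011> carries amplitude -sqrt(2)*I/4 in the final state.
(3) The amplitude on |001> is -sqrt(2)/4.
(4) A full measurement returns |010> with probability 1/8.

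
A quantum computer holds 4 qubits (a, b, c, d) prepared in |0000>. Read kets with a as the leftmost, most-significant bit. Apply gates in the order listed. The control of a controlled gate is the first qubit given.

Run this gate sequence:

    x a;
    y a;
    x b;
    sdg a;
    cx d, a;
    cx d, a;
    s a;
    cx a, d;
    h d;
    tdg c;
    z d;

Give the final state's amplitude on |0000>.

The final state's coefficient on |0000> equals 0. Key observation: steps 4-7 multiply out to the identity, so the circuit reduces to the remaining gates.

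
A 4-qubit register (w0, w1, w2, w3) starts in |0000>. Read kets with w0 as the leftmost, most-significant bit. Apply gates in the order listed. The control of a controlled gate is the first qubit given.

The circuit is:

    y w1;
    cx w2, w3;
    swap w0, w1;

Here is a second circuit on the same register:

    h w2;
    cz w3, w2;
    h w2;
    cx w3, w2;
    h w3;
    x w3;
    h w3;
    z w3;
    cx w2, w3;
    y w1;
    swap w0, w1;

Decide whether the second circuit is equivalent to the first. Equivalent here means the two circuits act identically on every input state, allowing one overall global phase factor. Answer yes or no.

Yes — the two circuits implement the same unitary up to a global phase.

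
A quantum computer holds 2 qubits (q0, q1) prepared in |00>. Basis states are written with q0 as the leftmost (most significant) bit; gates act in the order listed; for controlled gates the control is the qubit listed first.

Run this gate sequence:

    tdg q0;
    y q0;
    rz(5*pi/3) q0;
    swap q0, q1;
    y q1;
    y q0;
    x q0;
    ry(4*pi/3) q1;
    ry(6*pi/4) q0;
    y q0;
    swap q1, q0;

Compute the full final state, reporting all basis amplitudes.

The final amplitudes are -sqrt(2)*exp(5*I*pi/6)/4 on |00>, -sqrt(2)*exp(5*I*pi/6)/4 on |01>, sqrt(6)*exp(5*I*pi/6)/4 on |10>, sqrt(6)*exp(5*I*pi/6)/4 on |11>.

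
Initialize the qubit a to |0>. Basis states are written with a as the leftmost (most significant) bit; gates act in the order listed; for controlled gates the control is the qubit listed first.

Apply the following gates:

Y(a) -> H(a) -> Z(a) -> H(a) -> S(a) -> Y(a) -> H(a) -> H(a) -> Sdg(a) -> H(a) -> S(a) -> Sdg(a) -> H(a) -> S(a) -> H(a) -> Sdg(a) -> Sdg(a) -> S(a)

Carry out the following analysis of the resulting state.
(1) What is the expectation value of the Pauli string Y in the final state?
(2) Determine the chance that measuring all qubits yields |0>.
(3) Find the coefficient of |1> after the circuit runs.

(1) The observable Y averages to 1. Key observation: gates 8-15 undo each other exactly, leaving only the rest of the circuit to track.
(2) A full measurement returns |0> with probability 1/2.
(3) |1> carries amplitude -sqrt(2)*I/2 in the final state.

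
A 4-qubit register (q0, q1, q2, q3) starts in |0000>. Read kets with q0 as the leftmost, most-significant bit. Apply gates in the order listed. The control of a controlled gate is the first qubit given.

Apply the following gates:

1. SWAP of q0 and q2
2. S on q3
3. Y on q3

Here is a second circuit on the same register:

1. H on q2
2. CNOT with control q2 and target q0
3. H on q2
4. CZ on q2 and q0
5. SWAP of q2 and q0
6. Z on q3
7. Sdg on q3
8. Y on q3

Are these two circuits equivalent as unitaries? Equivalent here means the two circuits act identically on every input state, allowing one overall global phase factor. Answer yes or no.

No: there is an input state on which the two circuits produce genuinely different outputs (not merely differing by a phase).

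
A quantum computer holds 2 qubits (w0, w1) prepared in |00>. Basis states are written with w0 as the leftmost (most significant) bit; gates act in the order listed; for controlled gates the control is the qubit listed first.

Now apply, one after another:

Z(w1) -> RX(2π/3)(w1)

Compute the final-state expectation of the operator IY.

The observable IY averages to -sqrt(3)/2.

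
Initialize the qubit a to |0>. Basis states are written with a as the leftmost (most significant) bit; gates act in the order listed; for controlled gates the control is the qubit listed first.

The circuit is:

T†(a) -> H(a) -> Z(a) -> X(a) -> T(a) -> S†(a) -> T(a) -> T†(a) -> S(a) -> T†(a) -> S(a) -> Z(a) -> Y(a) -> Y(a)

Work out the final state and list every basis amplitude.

After the circuit, the state carries amplitude -sqrt(2)/2 on |0>, -sqrt(2)*I/2 on |1>.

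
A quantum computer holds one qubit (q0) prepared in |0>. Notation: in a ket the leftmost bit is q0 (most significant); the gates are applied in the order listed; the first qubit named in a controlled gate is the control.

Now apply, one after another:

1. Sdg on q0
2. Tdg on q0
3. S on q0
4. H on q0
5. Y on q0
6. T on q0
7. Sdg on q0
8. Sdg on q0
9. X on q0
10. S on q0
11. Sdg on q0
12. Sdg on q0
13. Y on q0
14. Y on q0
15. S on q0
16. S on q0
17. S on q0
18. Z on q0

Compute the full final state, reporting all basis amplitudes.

The resulting statevector has amplitude -sqrt(2)*exp(3*I*pi/4)/2 on |0>, -sqrt(2)*I/2 on |1>. Key observation: steps 11-16 multiply out to the identity, so the circuit reduces to the remaining gates.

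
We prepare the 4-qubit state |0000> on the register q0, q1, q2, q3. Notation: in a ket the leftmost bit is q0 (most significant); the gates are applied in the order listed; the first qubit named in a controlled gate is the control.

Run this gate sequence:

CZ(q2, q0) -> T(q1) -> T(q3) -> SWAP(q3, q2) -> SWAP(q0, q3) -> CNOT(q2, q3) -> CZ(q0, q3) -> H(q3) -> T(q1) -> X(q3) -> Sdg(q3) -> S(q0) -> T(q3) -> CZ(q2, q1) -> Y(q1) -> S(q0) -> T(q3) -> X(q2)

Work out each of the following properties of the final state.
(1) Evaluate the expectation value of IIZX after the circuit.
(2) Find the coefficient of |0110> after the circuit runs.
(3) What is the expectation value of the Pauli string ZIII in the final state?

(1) The observable IIZX averages to -1.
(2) The final state's coefficient on |0110> equals sqrt(2)*I/2.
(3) The observable ZIII averages to 1.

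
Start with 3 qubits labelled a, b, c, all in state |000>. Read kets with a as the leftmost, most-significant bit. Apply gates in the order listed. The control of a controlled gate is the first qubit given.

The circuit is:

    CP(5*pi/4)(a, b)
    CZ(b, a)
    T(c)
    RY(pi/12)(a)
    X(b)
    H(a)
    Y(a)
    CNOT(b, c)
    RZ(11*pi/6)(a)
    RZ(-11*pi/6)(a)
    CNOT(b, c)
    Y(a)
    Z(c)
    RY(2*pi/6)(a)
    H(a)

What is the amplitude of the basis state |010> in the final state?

The final state's coefficient on |010> equals sqrt(sqrt(2) + 2)/2. Key observation: the block from step 7 through step 12 cancels to the identity and can be dropped.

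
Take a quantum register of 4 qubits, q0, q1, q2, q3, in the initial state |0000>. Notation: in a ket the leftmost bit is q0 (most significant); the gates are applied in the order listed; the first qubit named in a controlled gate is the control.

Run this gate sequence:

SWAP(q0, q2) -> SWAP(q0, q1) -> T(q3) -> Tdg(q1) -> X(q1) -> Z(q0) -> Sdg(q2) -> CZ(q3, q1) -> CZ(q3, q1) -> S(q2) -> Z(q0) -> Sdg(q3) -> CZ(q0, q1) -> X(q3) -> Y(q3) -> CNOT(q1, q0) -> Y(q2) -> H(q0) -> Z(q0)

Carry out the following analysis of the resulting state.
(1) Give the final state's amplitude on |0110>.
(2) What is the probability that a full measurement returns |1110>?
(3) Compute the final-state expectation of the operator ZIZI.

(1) The amplitude on |0110> is sqrt(2)/2. Key observation: the block from step 6 through step 11 cancels to the identity and can be dropped.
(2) Outcome |1110> occurs with probability 1/2.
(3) The expectation value of ZIZI is 0.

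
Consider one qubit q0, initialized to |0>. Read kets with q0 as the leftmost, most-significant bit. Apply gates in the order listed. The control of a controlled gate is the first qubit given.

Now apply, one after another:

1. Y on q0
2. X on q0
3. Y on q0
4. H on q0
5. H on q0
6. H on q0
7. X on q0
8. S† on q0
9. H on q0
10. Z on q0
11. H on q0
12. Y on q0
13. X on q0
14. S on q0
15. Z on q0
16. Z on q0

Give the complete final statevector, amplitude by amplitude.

The final amplitudes are -sqrt(2)/2 on |0>, sqrt(2)/2 on |1>.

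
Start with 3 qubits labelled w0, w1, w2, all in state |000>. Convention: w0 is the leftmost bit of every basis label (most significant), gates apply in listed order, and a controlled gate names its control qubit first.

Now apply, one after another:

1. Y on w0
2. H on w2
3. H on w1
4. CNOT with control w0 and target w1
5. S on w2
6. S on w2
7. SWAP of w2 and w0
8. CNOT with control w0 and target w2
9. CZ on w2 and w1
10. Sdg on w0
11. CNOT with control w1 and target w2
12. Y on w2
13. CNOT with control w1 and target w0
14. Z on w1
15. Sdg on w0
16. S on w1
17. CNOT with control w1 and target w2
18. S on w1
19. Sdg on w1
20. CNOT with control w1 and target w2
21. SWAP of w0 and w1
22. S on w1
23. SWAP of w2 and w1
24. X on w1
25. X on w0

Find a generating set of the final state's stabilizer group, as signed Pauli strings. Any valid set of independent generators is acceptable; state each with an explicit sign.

One valid set of independent stabilizer generators is +XII, -IXY, -IZZ (any independent generating set of the same group is equally correct). Key observation: gates 17-20 undo each other exactly, leaving only the rest of the circuit to track.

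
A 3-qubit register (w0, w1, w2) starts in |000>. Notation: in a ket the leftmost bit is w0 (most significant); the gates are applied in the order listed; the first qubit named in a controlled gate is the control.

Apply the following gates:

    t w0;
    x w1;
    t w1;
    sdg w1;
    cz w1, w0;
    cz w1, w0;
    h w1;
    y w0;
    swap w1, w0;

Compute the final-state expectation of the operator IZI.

In the final state, IZI has expectation -1.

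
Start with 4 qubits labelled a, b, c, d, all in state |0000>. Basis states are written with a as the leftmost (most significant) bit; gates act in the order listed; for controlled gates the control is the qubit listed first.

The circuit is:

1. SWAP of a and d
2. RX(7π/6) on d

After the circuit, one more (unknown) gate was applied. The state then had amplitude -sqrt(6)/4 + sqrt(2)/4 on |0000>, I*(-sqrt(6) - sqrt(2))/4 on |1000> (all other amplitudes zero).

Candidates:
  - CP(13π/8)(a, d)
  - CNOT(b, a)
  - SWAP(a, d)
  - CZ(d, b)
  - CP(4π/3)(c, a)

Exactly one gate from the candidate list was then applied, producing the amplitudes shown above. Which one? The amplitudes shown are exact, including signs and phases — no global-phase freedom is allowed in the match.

The applied gate was SWAP(a, d).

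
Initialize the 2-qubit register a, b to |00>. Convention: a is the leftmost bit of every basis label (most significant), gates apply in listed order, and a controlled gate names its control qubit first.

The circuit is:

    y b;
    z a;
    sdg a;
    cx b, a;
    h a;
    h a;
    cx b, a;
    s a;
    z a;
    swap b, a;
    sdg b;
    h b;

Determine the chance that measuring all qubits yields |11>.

A full measurement returns |11> with probability 1/2. Key observation: gates 2-9 undo each other exactly, leaving only the rest of the circuit to track.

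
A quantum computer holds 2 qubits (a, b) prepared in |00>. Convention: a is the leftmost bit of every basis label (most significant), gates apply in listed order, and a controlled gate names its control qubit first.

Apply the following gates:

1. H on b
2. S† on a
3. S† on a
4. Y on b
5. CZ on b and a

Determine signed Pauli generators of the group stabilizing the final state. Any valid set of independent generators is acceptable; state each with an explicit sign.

The stabilizer group can be generated by -IX, +ZI, among other valid generating sets.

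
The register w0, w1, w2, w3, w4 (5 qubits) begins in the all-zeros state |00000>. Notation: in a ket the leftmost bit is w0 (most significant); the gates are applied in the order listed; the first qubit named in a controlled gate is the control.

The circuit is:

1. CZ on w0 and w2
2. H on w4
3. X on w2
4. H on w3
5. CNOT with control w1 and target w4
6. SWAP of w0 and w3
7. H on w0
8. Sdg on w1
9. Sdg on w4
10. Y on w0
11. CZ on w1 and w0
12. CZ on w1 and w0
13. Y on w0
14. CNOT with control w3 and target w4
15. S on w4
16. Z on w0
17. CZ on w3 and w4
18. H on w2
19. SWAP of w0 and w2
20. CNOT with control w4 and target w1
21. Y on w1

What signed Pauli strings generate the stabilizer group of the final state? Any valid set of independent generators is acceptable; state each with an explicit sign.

The final state is stabilized by the group generated by -XIIII, -IXIIX, -IZIIZ, +IIZII, +IIIZI; other independent generating sets are equally valid. Key observation: gates 10-13 undo each other exactly, leaving only the rest of the circuit to track.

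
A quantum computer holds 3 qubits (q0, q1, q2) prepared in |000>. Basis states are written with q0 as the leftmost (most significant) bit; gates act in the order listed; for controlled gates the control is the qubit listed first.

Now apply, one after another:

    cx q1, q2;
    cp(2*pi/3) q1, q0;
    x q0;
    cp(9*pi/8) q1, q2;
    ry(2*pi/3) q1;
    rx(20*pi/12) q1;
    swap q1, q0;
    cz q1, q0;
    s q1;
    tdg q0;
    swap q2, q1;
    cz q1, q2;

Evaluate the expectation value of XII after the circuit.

The observable XII averages to -sqrt(6)/8.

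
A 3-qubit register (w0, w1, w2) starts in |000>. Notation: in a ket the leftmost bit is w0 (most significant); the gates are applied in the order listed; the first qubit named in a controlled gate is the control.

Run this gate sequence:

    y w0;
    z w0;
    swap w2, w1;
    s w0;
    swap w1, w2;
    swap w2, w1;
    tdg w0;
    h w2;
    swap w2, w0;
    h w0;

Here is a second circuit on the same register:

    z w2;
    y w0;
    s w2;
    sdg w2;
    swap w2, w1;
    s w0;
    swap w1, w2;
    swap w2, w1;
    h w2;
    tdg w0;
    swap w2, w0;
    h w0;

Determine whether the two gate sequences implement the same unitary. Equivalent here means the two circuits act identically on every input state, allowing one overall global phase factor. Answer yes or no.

No: there is an input state on which the two circuits produce genuinely different outputs (not merely differing by a phase).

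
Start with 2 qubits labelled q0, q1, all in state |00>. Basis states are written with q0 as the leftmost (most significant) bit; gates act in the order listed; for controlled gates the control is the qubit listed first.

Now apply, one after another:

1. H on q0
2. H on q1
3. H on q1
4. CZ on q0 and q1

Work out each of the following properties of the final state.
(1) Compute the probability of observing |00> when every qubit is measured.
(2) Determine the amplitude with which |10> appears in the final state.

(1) Outcome |00> occurs with probability 1/2. Key observation: the block from step 2 through step 3 cancels to the identity and can be dropped.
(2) The final state's coefficient on |10> equals sqrt(2)/2.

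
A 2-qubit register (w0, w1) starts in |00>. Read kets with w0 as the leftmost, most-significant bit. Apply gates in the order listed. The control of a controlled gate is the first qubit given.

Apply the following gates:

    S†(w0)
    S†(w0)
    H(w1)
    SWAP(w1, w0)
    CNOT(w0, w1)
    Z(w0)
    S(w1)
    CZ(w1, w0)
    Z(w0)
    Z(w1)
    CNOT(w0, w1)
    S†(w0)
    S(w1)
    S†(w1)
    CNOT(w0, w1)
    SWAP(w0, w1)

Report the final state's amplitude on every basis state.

After the circuit, the state carries amplitude sqrt(2)/2 on |00>, 0 on |01>, 0 on |10>, sqrt(2)/2 on |11>.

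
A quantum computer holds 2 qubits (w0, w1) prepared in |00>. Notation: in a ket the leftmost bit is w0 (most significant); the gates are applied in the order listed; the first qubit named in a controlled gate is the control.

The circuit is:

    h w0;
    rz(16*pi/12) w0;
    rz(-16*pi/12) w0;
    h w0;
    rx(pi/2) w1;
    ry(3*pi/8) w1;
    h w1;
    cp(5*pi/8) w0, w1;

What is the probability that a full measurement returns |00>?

The probability of measuring |00> is 1/2. Key observation: the block from step 1 through step 4 cancels to the identity and can be dropped.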